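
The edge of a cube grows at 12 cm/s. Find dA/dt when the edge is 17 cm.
2448 cm²/s

A = 6s²
dA/dt = 12s · ds/dt = 12·17·12 = 2448 cm²/s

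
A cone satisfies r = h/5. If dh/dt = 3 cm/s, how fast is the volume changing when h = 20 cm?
48π cm³/s

V = (1/3)π(h/5)²h = πh³/75
dV/dt = πh²/25 · 3
At h = 20: dV/dt = 48π cm³/s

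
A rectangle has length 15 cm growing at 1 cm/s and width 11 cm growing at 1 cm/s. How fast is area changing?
26 cm²/s

A = lw
dA/dt = w·dl/dt + l·dw/dt = 11·1 + 15·1 = 26 cm²/s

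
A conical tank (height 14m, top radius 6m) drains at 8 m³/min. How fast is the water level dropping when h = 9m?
392/(729π) ≈ 0.1712 m/min

r/h = 6/14, so r = (3/7)h
V = (1/3)πr²h = (1/3)π((3/7)h)²h = (3/49)πh³
dV/dh = (9/49)πh²
dh/dt = (dV/dt)/(dV/dh) = -8/((9/49)π·9²) = -392/(729π) m/min
The level is dropping at 392/(729π) ≈ 0.1712 m/min.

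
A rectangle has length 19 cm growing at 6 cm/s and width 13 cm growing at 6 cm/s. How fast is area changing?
192 cm²/s

A = lw
dA/dt = w·dl/dt + l·dw/dt = 13·6 + 19·6 = 192 cm²/s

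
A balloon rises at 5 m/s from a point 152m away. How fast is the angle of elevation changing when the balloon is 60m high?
0.02846 rad/s

tan(θ) = y/152
sec²(θ) · dθ/dt = (1/152) · dy/dt
dθ/dt = cos²(θ)/152 · 5 = 152/(152² + 60²) · 5
dθ/dt = 0.02846 rad/s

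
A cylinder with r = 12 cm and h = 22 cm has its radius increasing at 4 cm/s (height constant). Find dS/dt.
368π cm²/s

S = 2πrh + 2πr² (lateral + bases)
dS/dt = (2πh + 4πr)·dr/dt = (2π·22 + 4π·12)·4
= 368π cm²/s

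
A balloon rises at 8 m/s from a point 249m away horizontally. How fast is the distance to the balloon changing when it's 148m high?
1184√83905/83905 ≈ 4.088 m/s

z² = 249² + y²
z = √(249² + 148²) = √83905
dz/dt = y/z · dy/dt = 148/√83905 · 8 = 1184√83905/83905 ≈ 4.088 m/s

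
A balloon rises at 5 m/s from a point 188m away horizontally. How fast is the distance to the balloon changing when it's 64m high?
16√2465/493 ≈ 1.611 m/s

z² = 188² + y²
z = √(188² + 64²) = 4√2465
dz/dt = y/z · dy/dt = 64/(4√2465) · 5 = 16√2465/493 ≈ 1.611 m/s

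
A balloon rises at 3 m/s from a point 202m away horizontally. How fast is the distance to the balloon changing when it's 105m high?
315√51829/51829 ≈ 1.384 m/s

z² = 202² + y²
z = √(202² + 105²) = √51829
dz/dt = y/z · dy/dt = 105/√51829 · 3 = 315√51829/51829 ≈ 1.384 m/s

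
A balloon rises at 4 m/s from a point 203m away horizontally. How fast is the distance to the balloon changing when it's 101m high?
202√51410/25705 ≈ 1.782 m/s

z² = 203² + y²
z = √(203² + 101²) = √51410
dz/dt = y/z · dy/dt = 101/√51410 · 4 = 202√51410/25705 ≈ 1.782 m/s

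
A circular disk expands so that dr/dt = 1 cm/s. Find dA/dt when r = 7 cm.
14π cm²/s

A = πr²
dA/dt = 2πr · dr/dt = 2π(7)(1) = 14π cm²/s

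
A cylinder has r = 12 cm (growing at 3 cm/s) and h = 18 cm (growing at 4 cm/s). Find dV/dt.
1872π cm³/s

V = πr²h
dV/dt = 2πrh·dr/dt + πr²·dh/dt
= 2π(12)(18)(3) + π(12)²(4)
= 1872π cm³/s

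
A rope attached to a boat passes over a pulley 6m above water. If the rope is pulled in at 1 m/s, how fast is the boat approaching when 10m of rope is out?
5/4 = 1.25 m/s

rope² = x² + 6²
x = √(10² - 6²) = 8
dx/dt = (rope/x) · d(rope)/dt = (10/8) · (-1) = -5/4 m/s
The boat approaches at 5/4 = 1.25 m/s.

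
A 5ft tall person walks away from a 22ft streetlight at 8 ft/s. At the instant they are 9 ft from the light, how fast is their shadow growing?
40/17 ft/s

By similar triangles: 22/(x+s) = 5/s
Solving: s = 5x/17
ds/dt = 5/17 · dx/dt = 5/17 · 8 = 40/17 ft/s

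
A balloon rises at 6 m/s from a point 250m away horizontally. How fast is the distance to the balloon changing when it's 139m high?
834√81821/81821 ≈ 2.916 m/s

z² = 250² + y²
z = √(250² + 139²) = √81821
dz/dt = y/z · dy/dt = 139/√81821 · 6 = 834√81821/81821 ≈ 2.916 m/s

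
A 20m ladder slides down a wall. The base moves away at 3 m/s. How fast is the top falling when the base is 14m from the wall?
7√51/17 ≈ 2.941 m/s

x² + y² = 20²
2x·dx/dt + 2y·dy/dt = 0
dy/dt = -x/y · dx/dt = -14/(2√51) · 3 = -7√51/17 m/s
The top is descending at 7√51/17 ≈ 2.941 m/s.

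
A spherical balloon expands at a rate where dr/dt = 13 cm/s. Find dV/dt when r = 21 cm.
22932π cm³/s

V = (4/3)πr³
dV/dt = dV/dr · dr/dt = 4πr² · 13
At r = 21: dV/dt = 22932π cm³/s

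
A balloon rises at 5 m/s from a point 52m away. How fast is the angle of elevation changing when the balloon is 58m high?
0.042848 rad/s

tan(θ) = y/52
sec²(θ) · dθ/dt = (1/52) · dy/dt
dθ/dt = cos²(θ)/52 · 5 = 52/(52² + 58²) · 5
dθ/dt = 0.042848 rad/s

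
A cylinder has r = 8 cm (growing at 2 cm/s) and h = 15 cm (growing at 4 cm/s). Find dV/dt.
736π cm³/s

V = πr²h
dV/dt = 2πrh·dr/dt + πr²·dh/dt
= 2π(8)(15)(2) + π(8)²(4)
= 736π cm³/s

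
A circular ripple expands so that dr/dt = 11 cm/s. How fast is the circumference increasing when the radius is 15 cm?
22π cm/s

C = 2πr
dC/dt = 2π · dr/dt = 2π · 11 = 22π cm/s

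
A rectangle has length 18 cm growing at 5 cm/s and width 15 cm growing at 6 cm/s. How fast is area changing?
183 cm²/s

A = lw
dA/dt = w·dl/dt + l·dw/dt = 15·5 + 18·6 = 183 cm²/s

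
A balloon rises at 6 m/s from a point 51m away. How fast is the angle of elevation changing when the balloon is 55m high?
0.05439 rad/s

tan(θ) = y/51
sec²(θ) · dθ/dt = (1/51) · dy/dt
dθ/dt = cos²(θ)/51 · 6 = 51/(51² + 55²) · 6
dθ/dt = 0.05439 rad/s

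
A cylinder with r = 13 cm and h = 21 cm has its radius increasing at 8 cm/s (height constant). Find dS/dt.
752π cm²/s

S = 2πrh + 2πr² (lateral + bases)
dS/dt = (2πh + 4πr)·dr/dt = (2π·21 + 4π·13)·8
= 752π cm²/s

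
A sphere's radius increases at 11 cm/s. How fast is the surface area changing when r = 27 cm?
2376π cm²/s

S = 4πr²
dS/dt = dS/dr · dr/dt = 8πr · 11
At r = 27: dS/dt = 2376π cm²/s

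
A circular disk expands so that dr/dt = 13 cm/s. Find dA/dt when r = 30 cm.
780π cm²/s

A = πr²
dA/dt = 2πr · dr/dt = 2π(30)(13) = 780π cm²/s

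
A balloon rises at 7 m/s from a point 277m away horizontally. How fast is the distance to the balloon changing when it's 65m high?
455√80954/80954 ≈ 1.599 m/s

z² = 277² + y²
z = √(277² + 65²) = √80954
dz/dt = y/z · dy/dt = 65/√80954 · 7 = 455√80954/80954 ≈ 1.599 m/s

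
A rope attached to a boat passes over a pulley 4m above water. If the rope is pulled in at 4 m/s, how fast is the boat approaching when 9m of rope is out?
36√65/65 ≈ 4.465 m/s

rope² = x² + 4²
x = √(9² - 4²) = √65
dx/dt = (rope/x) · d(rope)/dt = (9/√65) · (-4) = -36√65/65 m/s
The boat approaches at 36√65/65 ≈ 4.465 m/s.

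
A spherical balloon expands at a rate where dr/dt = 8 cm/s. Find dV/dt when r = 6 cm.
1152π cm³/s

V = (4/3)πr³
dV/dt = dV/dr · dr/dt = 4πr² · 8
At r = 6: dV/dt = 1152π cm³/s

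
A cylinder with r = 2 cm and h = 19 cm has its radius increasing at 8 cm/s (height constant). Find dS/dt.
368π cm²/s

S = 2πrh + 2πr² (lateral + bases)
dS/dt = (2πh + 4πr)·dr/dt = (2π·19 + 4π·2)·8
= 368π cm²/s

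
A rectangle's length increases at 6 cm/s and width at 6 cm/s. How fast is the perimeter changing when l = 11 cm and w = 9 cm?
24 cm/s

P = 2(l + w)
dP/dt = 2(dl/dt + dw/dt) = 2(6 + 6) = 24 cm/s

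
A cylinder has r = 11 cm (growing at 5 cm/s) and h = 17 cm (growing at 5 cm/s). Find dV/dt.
2475π cm³/s

V = πr²h
dV/dt = 2πrh·dr/dt + πr²·dh/dt
= 2π(11)(17)(5) + π(11)²(5)
= 2475π cm³/s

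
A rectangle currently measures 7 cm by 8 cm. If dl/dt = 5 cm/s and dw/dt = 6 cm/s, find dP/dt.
22 cm/s

P = 2(l + w)
dP/dt = 2(dl/dt + dw/dt) = 2(5 + 6) = 22 cm/s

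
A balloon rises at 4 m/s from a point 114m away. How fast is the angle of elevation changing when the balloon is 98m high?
0.020177 rad/s

tan(θ) = y/114
sec²(θ) · dθ/dt = (1/114) · dy/dt
dθ/dt = cos²(θ)/114 · 4 = 114/(114² + 98²) · 4
dθ/dt = 0.020177 rad/s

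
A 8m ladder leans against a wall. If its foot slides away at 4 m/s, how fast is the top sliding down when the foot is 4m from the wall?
4√3/3 ≈ 2.309 m/s

x² + y² = 8²
2x·dx/dt + 2y·dy/dt = 0
dy/dt = -x/y · dx/dt = -4/(4√3) · 4 = -4√3/3 m/s
The top is descending at 4√3/3 ≈ 2.309 m/s.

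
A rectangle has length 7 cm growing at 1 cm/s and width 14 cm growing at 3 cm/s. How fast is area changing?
35 cm²/s

A = lw
dA/dt = w·dl/dt + l·dw/dt = 14·1 + 7·3 = 35 cm²/s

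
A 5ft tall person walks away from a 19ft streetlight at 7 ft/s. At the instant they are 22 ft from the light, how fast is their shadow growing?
5/2 ft/s

By similar triangles: 19/(x+s) = 5/s
Solving: s = 5x/14
ds/dt = 5/14 · dx/dt = 5/14 · 7 = 5/2 ft/s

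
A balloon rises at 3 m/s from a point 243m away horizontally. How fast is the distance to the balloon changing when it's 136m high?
408√77545/77545 ≈ 1.465 m/s

z² = 243² + y²
z = √(243² + 136²) = √77545
dz/dt = y/z · dy/dt = 136/√77545 · 3 = 408√77545/77545 ≈ 1.465 m/s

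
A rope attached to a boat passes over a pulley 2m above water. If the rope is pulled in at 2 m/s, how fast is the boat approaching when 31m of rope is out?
62√957/957 ≈ 2.004 m/s

rope² = x² + 2²
x = √(31² - 2²) = √957
dx/dt = (rope/x) · d(rope)/dt = (31/√957) · (-2) = -62√957/957 m/s
The boat approaches at 62√957/957 ≈ 2.004 m/s.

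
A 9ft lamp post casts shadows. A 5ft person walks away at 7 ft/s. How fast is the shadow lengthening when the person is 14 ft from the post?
35/4 ft/s

By similar triangles: 9/(x+s) = 5/s
Solving: s = 5x/4
ds/dt = 5/4 · dx/dt = 5/4 · 7 = 35/4 ft/s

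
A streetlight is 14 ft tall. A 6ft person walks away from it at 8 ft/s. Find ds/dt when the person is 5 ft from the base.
6 ft/s

By similar triangles: 14/(x+s) = 6/s
Solving: s = 6x/8
ds/dt = 6/8 · dx/dt = 3/4 · 8 = 6 ft/s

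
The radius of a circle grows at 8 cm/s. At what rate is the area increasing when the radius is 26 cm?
416π cm²/s

A = πr²
dA/dt = 2πr · dr/dt = 2π(26)(8) = 416π cm²/s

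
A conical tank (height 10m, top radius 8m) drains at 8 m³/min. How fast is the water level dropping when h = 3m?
25/(18π) ≈ 0.4421 m/min

r/h = 8/10, so r = (4/5)h
V = (1/3)πr²h = (1/3)π((4/5)h)²h = (16/75)πh³
dV/dh = (16/25)πh²
dh/dt = (dV/dt)/(dV/dh) = -8/((16/25)π·3²) = -25/(18π) m/min
The level is dropping at 25/(18π) ≈ 0.4421 m/min.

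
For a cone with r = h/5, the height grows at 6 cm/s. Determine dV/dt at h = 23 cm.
3174π/25 cm³/s

V = (1/3)π(h/5)²h = πh³/75
dV/dt = πh²/25 · 6
At h = 23: dV/dt = 3174π/25 cm³/s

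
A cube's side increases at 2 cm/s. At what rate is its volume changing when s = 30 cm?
5400 cm³/s

V = s³
dV/dt = 3s² · ds/dt = 3·30²·2 = 5400 cm³/s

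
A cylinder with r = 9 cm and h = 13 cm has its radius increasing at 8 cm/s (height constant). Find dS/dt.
496π cm²/s

S = 2πrh + 2πr² (lateral + bases)
dS/dt = (2πh + 4πr)·dr/dt = (2π·13 + 4π·9)·8
= 496π cm²/s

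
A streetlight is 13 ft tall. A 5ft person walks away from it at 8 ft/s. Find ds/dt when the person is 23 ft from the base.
5 ft/s

By similar triangles: 13/(x+s) = 5/s
Solving: s = 5x/8
ds/dt = 5/8 · dx/dt = 5/8 · 8 = 5 ft/s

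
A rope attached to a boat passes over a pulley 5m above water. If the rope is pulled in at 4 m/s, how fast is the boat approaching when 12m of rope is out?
48√119/119 ≈ 4.4 m/s

rope² = x² + 5²
x = √(12² - 5²) = √119
dx/dt = (rope/x) · d(rope)/dt = (12/√119) · (-4) = -48√119/119 m/s
The boat approaches at 48√119/119 ≈ 4.4 m/s.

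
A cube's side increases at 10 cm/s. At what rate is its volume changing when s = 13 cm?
5070 cm³/s

V = s³
dV/dt = 3s² · ds/dt = 3·13²·10 = 5070 cm³/s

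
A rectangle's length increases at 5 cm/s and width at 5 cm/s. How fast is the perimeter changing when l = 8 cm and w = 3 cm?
20 cm/s

P = 2(l + w)
dP/dt = 2(dl/dt + dw/dt) = 2(5 + 5) = 20 cm/s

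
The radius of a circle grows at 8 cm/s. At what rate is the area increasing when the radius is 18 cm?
288π cm²/s

A = πr²
dA/dt = 2πr · dr/dt = 2π(18)(8) = 288π cm²/s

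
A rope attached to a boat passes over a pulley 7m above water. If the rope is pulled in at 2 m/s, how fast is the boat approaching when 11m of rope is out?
11√2/6 ≈ 2.593 m/s

rope² = x² + 7²
x = √(11² - 7²) = 6√2
dx/dt = (rope/x) · d(rope)/dt = (11/(6√2)) · (-2) = -11√2/6 m/s
The boat approaches at 11√2/6 ≈ 2.593 m/s.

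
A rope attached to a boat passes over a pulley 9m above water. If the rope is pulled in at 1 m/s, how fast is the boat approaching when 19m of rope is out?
19√70/140 ≈ 1.135 m/s

rope² = x² + 9²
x = √(19² - 9²) = 2√70
dx/dt = (rope/x) · d(rope)/dt = (19/(2√70)) · (-1) = -19√70/140 m/s
The boat approaches at 19√70/140 ≈ 1.135 m/s.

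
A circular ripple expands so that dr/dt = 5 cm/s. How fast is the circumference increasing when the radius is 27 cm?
10π cm/s

C = 2πr
dC/dt = 2π · dr/dt = 2π · 5 = 10π cm/s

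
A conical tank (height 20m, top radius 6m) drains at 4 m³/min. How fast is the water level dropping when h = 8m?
25/(36π) ≈ 0.221 m/min

r/h = 6/20, so r = (3/10)h
V = (1/3)πr²h = (1/3)π((3/10)h)²h = (3/100)πh³
dV/dh = (9/100)πh²
dh/dt = (dV/dt)/(dV/dh) = -4/((9/100)π·8²) = -25/(36π) m/min
The level is dropping at 25/(36π) ≈ 0.221 m/min.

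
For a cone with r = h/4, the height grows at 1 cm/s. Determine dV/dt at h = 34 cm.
289π/4 cm³/s

V = (1/3)π(h/4)²h = πh³/48
dV/dt = πh²/16 · 1
At h = 34: dV/dt = 289π/4 cm³/s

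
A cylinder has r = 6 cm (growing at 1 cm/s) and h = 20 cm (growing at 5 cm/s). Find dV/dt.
420π cm³/s

V = πr²h
dV/dt = 2πrh·dr/dt + πr²·dh/dt
= 2π(6)(20)(1) + π(6)²(5)
= 420π cm³/s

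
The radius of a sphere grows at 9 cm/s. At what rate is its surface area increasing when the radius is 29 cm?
2088π cm²/s

S = 4πr²
dS/dt = dS/dr · dr/dt = 8πr · 9
At r = 29: dS/dt = 2088π cm²/s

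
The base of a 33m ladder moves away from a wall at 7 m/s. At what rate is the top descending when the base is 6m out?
14√13/39 ≈ 1.294 m/s

x² + y² = 33²
2x·dx/dt + 2y·dy/dt = 0
dy/dt = -x/y · dx/dt = -6/(9√13) · 7 = -14√13/39 m/s
The top is descending at 14√13/39 ≈ 1.294 m/s.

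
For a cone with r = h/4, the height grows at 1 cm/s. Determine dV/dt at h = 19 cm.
361π/16 cm³/s

V = (1/3)π(h/4)²h = πh³/48
dV/dt = πh²/16 · 1
At h = 19: dV/dt = 361π/16 cm³/s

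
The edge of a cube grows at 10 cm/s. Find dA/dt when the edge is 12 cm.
1440 cm²/s

A = 6s²
dA/dt = 12s · ds/dt = 12·12·10 = 1440 cm²/s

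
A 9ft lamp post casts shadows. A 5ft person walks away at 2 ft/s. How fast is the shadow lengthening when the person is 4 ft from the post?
5/2 ft/s

By similar triangles: 9/(x+s) = 5/s
Solving: s = 5x/4
ds/dt = 5/4 · dx/dt = 5/4 · 2 = 5/2 ft/s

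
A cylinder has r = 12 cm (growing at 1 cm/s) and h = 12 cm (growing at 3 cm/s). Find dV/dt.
720π cm³/s

V = πr²h
dV/dt = 2πrh·dr/dt + πr²·dh/dt
= 2π(12)(12)(1) + π(12)²(3)
= 720π cm³/s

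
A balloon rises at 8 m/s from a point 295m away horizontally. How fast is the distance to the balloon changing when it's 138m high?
1104√106069/106069 ≈ 3.39 m/s

z² = 295² + y²
z = √(295² + 138²) = √106069
dz/dt = y/z · dy/dt = 138/√106069 · 8 = 1104√106069/106069 ≈ 3.39 m/s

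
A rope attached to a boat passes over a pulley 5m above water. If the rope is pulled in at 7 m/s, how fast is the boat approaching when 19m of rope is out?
19√21/12 ≈ 7.256 m/s

rope² = x² + 5²
x = √(19² - 5²) = 4√21
dx/dt = (rope/x) · d(rope)/dt = (19/(4√21)) · (-7) = -19√21/12 m/s
The boat approaches at 19√21/12 ≈ 7.256 m/s.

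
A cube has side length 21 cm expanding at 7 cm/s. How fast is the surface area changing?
1764 cm²/s

A = 6s²
dA/dt = 12s · ds/dt = 12·21·7 = 1764 cm²/s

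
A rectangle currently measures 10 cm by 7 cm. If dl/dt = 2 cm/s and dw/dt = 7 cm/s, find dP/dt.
18 cm/s

P = 2(l + w)
dP/dt = 2(dl/dt + dw/dt) = 2(2 + 7) = 18 cm/s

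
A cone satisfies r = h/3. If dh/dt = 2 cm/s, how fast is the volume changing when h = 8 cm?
128π/9 cm³/s

V = (1/3)π(h/3)²h = πh³/27
dV/dt = πh²/9 · 2
At h = 8: dV/dt = 128π/9 cm³/s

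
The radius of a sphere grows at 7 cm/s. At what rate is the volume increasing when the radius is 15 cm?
6300π cm³/s

V = (4/3)πr³
dV/dt = dV/dr · dr/dt = 4πr² · 7
At r = 15: dV/dt = 6300π cm³/s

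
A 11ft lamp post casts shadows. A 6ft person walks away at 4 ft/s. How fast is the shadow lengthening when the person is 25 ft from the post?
24/5 ft/s

By similar triangles: 11/(x+s) = 6/s
Solving: s = 6x/5
ds/dt = 6/5 · dx/dt = 6/5 · 4 = 24/5 ft/s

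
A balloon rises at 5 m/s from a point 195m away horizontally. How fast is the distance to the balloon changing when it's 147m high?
245√6626/6626 ≈ 3.01 m/s

z² = 195² + y²
z = √(195² + 147²) = 3√6626
dz/dt = y/z · dy/dt = 147/(3√6626) · 5 = 245√6626/6626 ≈ 3.01 m/s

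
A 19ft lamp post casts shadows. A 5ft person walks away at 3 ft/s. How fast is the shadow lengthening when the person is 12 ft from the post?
15/14 ft/s

By similar triangles: 19/(x+s) = 5/s
Solving: s = 5x/14
ds/dt = 5/14 · dx/dt = 5/14 · 3 = 15/14 ft/s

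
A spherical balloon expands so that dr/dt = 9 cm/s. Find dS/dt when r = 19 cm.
1368π cm²/s

S = 4πr²
dS/dt = dS/dr · dr/dt = 8πr · 9
At r = 19: dS/dt = 1368π cm²/s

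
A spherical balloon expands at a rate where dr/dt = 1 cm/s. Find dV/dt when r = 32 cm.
4096π cm³/s

V = (4/3)πr³
dV/dt = dV/dr · dr/dt = 4πr² · 1
At r = 32: dV/dt = 4096π cm³/s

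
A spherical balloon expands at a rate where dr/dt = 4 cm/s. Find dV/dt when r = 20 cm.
6400π cm³/s

V = (4/3)πr³
dV/dt = dV/dr · dr/dt = 4πr² · 4
At r = 20: dV/dt = 6400π cm³/s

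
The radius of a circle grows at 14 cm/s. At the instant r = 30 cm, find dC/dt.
28π cm/s

C = 2πr
dC/dt = 2π · dr/dt = 2π · 14 = 28π cm/s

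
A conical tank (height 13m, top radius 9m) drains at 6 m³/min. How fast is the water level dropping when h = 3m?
338/(243π) ≈ 0.4428 m/min

r/h = 9/13, so r = (9/13)h
V = (1/3)πr²h = (1/3)π((9/13)h)²h = (27/169)πh³
dV/dh = (81/169)πh²
dh/dt = (dV/dt)/(dV/dh) = -6/((81/169)π·3²) = -338/(243π) m/min
The level is dropping at 338/(243π) ≈ 0.4428 m/min.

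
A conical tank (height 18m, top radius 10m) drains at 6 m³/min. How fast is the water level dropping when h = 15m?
54/(625π) ≈ 0.0275 m/min

r/h = 10/18, so r = (5/9)h
V = (1/3)πr²h = (1/3)π((5/9)h)²h = (25/243)πh³
dV/dh = (25/81)πh²
dh/dt = (dV/dt)/(dV/dh) = -6/((25/81)π·15²) = -54/(625π) m/min
The level is dropping at 54/(625π) ≈ 0.0275 m/min.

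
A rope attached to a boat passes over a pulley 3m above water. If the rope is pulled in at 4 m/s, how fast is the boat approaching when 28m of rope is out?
112√31/155 ≈ 4.023 m/s

rope² = x² + 3²
x = √(28² - 3²) = 5√31
dx/dt = (rope/x) · d(rope)/dt = (28/(5√31)) · (-4) = -112√31/155 m/s
The boat approaches at 112√31/155 ≈ 4.023 m/s.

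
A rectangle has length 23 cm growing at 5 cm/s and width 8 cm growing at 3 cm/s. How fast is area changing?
109 cm²/s

A = lw
dA/dt = w·dl/dt + l·dw/dt = 8·5 + 23·3 = 109 cm²/s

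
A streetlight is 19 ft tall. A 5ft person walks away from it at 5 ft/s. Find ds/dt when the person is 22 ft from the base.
25/14 ft/s

By similar triangles: 19/(x+s) = 5/s
Solving: s = 5x/14
ds/dt = 5/14 · dx/dt = 5/14 · 5 = 25/14 ft/s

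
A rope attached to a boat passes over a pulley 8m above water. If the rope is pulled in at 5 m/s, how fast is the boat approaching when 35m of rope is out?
175√129/387 ≈ 5.136 m/s

rope² = x² + 8²
x = √(35² - 8²) = 3√129
dx/dt = (rope/x) · d(rope)/dt = (35/(3√129)) · (-5) = -175√129/387 m/s
The boat approaches at 175√129/387 ≈ 5.136 m/s.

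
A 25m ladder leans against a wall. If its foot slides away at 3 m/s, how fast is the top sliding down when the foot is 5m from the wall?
√6/4 ≈ 0.6124 m/s

x² + y² = 25²
2x·dx/dt + 2y·dy/dt = 0
dy/dt = -x/y · dx/dt = -5/(10√6) · 3 = -√6/4 m/s
The top is descending at √6/4 ≈ 0.6124 m/s.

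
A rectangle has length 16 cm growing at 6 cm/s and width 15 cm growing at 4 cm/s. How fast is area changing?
154 cm²/s

A = lw
dA/dt = w·dl/dt + l·dw/dt = 15·6 + 16·4 = 154 cm²/s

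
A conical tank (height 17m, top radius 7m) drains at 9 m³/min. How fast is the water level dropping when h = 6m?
289/(196π) ≈ 0.4693 m/min

r/h = 7/17, so r = (7/17)h
V = (1/3)πr²h = (1/3)π((7/17)h)²h = (49/867)πh³
dV/dh = (49/289)πh²
dh/dt = (dV/dt)/(dV/dh) = -9/((49/289)π·6²) = -289/(196π) m/min
The level is dropping at 289/(196π) ≈ 0.4693 m/min.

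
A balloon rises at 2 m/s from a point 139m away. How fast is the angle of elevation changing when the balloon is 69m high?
0.011544 rad/s

tan(θ) = y/139
sec²(θ) · dθ/dt = (1/139) · dy/dt
dθ/dt = cos²(θ)/139 · 2 = 139/(139² + 69²) · 2
dθ/dt = 0.011544 rad/s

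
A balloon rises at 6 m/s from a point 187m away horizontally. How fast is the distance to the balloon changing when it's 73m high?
219√40298/20149 ≈ 2.182 m/s

z² = 187² + y²
z = √(187² + 73²) = √40298
dz/dt = y/z · dy/dt = 73/√40298 · 6 = 219√40298/20149 ≈ 2.182 m/s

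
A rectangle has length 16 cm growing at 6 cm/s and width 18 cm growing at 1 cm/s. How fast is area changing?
124 cm²/s

A = lw
dA/dt = w·dl/dt + l·dw/dt = 18·6 + 16·1 = 124 cm²/s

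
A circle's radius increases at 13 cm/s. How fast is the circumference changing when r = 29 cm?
26π cm/s

C = 2πr
dC/dt = 2π · dr/dt = 2π · 13 = 26π cm/s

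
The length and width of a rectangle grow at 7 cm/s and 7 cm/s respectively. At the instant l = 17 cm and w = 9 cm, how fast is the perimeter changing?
28 cm/s

P = 2(l + w)
dP/dt = 2(dl/dt + dw/dt) = 2(7 + 7) = 28 cm/s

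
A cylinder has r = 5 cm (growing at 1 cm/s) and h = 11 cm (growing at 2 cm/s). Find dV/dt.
160π cm³/s

V = πr²h
dV/dt = 2πrh·dr/dt + πr²·dh/dt
= 2π(5)(11)(1) + π(5)²(2)
= 160π cm³/s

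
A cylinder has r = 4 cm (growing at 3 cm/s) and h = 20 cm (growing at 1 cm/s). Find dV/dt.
496π cm³/s

V = πr²h
dV/dt = 2πrh·dr/dt + πr²·dh/dt
= 2π(4)(20)(3) + π(4)²(1)
= 496π cm³/s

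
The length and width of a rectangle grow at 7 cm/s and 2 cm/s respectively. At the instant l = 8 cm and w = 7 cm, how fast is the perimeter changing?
18 cm/s

P = 2(l + w)
dP/dt = 2(dl/dt + dw/dt) = 2(7 + 2) = 18 cm/s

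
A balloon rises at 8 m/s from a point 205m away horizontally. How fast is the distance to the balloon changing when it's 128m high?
1024√58409/58409 ≈ 4.237 m/s

z² = 205² + y²
z = √(205² + 128²) = √58409
dz/dt = y/z · dy/dt = 128/√58409 · 8 = 1024√58409/58409 ≈ 4.237 m/s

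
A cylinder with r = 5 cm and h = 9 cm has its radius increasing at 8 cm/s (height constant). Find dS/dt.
304π cm²/s

S = 2πrh + 2πr² (lateral + bases)
dS/dt = (2πh + 4πr)·dr/dt = (2π·9 + 4π·5)·8
= 304π cm²/s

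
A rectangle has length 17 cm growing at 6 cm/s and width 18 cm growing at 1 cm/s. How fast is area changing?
125 cm²/s

A = lw
dA/dt = w·dl/dt + l·dw/dt = 18·6 + 17·1 = 125 cm²/s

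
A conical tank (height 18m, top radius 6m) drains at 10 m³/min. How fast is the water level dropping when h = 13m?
90/(169π) ≈ 0.1695 m/min

r/h = 6/18, so r = (1/3)h
V = (1/3)πr²h = (1/3)π((1/3)h)²h = (1/27)πh³
dV/dh = (1/9)πh²
dh/dt = (dV/dt)/(dV/dh) = -10/((1/9)π·13²) = -90/(169π) m/min
The level is dropping at 90/(169π) ≈ 0.1695 m/min.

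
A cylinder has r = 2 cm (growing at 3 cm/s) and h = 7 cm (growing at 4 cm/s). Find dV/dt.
100π cm³/s

V = πr²h
dV/dt = 2πrh·dr/dt + πr²·dh/dt
= 2π(2)(7)(3) + π(2)²(4)
= 100π cm³/s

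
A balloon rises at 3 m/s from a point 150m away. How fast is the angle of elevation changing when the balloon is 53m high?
0.01778 rad/s

tan(θ) = y/150
sec²(θ) · dθ/dt = (1/150) · dy/dt
dθ/dt = cos²(θ)/150 · 3 = 150/(150² + 53²) · 3
dθ/dt = 0.01778 rad/s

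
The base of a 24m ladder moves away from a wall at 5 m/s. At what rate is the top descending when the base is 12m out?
5√3/3 ≈ 2.887 m/s

x² + y² = 24²
2x·dx/dt + 2y·dy/dt = 0
dy/dt = -x/y · dx/dt = -12/(12√3) · 5 = -5√3/3 m/s
The top is descending at 5√3/3 ≈ 2.887 m/s.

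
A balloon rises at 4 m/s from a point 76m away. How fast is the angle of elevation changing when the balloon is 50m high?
0.036733 rad/s

tan(θ) = y/76
sec²(θ) · dθ/dt = (1/76) · dy/dt
dθ/dt = cos²(θ)/76 · 4 = 76/(76² + 50²) · 4
dθ/dt = 0.036733 rad/s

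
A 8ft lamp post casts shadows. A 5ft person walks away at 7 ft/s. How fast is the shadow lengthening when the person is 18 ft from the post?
35/3 ft/s

By similar triangles: 8/(x+s) = 5/s
Solving: s = 5x/3
ds/dt = 5/3 · dx/dt = 5/3 · 7 = 35/3 ft/s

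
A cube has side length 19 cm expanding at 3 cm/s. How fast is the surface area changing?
684 cm²/s

A = 6s²
dA/dt = 12s · ds/dt = 12·19·3 = 684 cm²/s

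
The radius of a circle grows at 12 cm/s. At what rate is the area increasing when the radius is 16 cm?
384π cm²/s

A = πr²
dA/dt = 2πr · dr/dt = 2π(16)(12) = 384π cm²/s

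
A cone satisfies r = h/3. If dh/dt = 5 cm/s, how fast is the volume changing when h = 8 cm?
320π/9 cm³/s

V = (1/3)π(h/3)²h = πh³/27
dV/dt = πh²/9 · 5
At h = 8: dV/dt = 320π/9 cm³/s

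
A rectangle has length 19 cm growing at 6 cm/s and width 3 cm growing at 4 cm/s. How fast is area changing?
94 cm²/s

A = lw
dA/dt = w·dl/dt + l·dw/dt = 3·6 + 19·4 = 94 cm²/s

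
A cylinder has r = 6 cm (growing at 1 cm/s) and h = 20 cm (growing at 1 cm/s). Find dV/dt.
276π cm³/s

V = πr²h
dV/dt = 2πrh·dr/dt + πr²·dh/dt
= 2π(6)(20)(1) + π(6)²(1)
= 276π cm³/s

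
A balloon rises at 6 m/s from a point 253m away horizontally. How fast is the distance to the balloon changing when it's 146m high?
876√3413/17065 ≈ 2.999 m/s

z² = 253² + y²
z = √(253² + 146²) = 5√3413
dz/dt = y/z · dy/dt = 146/(5√3413) · 6 = 876√3413/17065 ≈ 2.999 m/s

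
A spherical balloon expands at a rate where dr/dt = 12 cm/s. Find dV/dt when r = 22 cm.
23232π cm³/s

V = (4/3)πr³
dV/dt = dV/dr · dr/dt = 4πr² · 12
At r = 22: dV/dt = 23232π cm³/s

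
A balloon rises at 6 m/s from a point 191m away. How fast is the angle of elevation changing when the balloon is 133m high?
0.021156 rad/s

tan(θ) = y/191
sec²(θ) · dθ/dt = (1/191) · dy/dt
dθ/dt = cos²(θ)/191 · 6 = 191/(191² + 133²) · 6
dθ/dt = 0.021156 rad/s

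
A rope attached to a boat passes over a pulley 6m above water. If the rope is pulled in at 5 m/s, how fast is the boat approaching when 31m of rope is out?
31√37/37 ≈ 5.096 m/s

rope² = x² + 6²
x = √(31² - 6²) = 5√37
dx/dt = (rope/x) · d(rope)/dt = (31/(5√37)) · (-5) = -31√37/37 m/s
The boat approaches at 31√37/37 ≈ 5.096 m/s.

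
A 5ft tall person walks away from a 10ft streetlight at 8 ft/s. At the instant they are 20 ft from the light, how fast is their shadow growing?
8 ft/s

By similar triangles: 10/(x+s) = 5/s
Solving: s = 5x/5
ds/dt = 5/5 · dx/dt = 1 · 8 = 8 ft/s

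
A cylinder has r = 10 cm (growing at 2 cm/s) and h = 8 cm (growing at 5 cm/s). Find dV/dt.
820π cm³/s

V = πr²h
dV/dt = 2πrh·dr/dt + πr²·dh/dt
= 2π(10)(8)(2) + π(10)²(5)
= 820π cm³/s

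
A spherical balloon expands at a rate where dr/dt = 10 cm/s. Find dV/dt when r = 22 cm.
19360π cm³/s

V = (4/3)πr³
dV/dt = dV/dr · dr/dt = 4πr² · 10
At r = 22: dV/dt = 19360π cm³/s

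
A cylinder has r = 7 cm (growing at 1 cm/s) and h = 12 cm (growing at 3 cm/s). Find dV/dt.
315π cm³/s

V = πr²h
dV/dt = 2πrh·dr/dt + πr²·dh/dt
= 2π(7)(12)(1) + π(7)²(3)
= 315π cm³/s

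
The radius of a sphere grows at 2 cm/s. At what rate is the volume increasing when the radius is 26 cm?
5408π cm³/s

V = (4/3)πr³
dV/dt = dV/dr · dr/dt = 4πr² · 2
At r = 26: dV/dt = 5408π cm³/s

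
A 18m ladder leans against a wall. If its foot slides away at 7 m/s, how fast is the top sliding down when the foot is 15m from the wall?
35√11/11 ≈ 10.55 m/s

x² + y² = 18²
2x·dx/dt + 2y·dy/dt = 0
dy/dt = -x/y · dx/dt = -15/(3√11) · 7 = -35√11/11 m/s
The top is descending at 35√11/11 ≈ 10.55 m/s.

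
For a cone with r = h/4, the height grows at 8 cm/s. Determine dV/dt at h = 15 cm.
225π/2 cm³/s

V = (1/3)π(h/4)²h = πh³/48
dV/dt = πh²/16 · 8
At h = 15: dV/dt = 225π/2 cm³/s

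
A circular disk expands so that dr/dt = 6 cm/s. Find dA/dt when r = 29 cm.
348π cm²/s

A = πr²
dA/dt = 2πr · dr/dt = 2π(29)(6) = 348π cm²/s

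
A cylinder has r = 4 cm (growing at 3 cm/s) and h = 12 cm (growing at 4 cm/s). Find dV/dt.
352π cm³/s

V = πr²h
dV/dt = 2πrh·dr/dt + πr²·dh/dt
= 2π(4)(12)(3) + π(4)²(4)
= 352π cm³/s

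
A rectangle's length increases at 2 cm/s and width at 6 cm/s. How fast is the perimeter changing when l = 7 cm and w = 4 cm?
16 cm/s

P = 2(l + w)
dP/dt = 2(dl/dt + dw/dt) = 2(2 + 6) = 16 cm/s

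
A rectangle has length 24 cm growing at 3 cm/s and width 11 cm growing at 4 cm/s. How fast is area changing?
129 cm²/s

A = lw
dA/dt = w·dl/dt + l·dw/dt = 11·3 + 24·4 = 129 cm²/s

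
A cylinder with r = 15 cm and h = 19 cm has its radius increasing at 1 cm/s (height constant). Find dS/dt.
98π cm²/s

S = 2πrh + 2πr² (lateral + bases)
dS/dt = (2πh + 4πr)·dr/dt = (2π·19 + 4π·15)·1
= 98π cm²/s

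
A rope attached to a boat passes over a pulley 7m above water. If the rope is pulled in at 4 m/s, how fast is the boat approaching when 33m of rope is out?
33√65/65 ≈ 4.093 m/s

rope² = x² + 7²
x = √(33² - 7²) = 4√65
dx/dt = (rope/x) · d(rope)/dt = (33/(4√65)) · (-4) = -33√65/65 m/s
The boat approaches at 33√65/65 ≈ 4.093 m/s.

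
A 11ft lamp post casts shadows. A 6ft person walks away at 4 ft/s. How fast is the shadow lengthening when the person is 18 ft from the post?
24/5 ft/s

By similar triangles: 11/(x+s) = 6/s
Solving: s = 6x/5
ds/dt = 6/5 · dx/dt = 6/5 · 4 = 24/5 ft/s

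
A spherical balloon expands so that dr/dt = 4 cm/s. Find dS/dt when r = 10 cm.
320π cm²/s

S = 4πr²
dS/dt = dS/dr · dr/dt = 8πr · 4
At r = 10: dS/dt = 320π cm²/s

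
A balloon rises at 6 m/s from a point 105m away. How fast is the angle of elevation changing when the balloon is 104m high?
0.028845 rad/s

tan(θ) = y/105
sec²(θ) · dθ/dt = (1/105) · dy/dt
dθ/dt = cos²(θ)/105 · 6 = 105/(105² + 104²) · 6
dθ/dt = 0.028845 rad/s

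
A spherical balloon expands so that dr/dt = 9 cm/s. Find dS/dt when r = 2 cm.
144π cm²/s

S = 4πr²
dS/dt = dS/dr · dr/dt = 8πr · 9
At r = 2: dS/dt = 144π cm²/s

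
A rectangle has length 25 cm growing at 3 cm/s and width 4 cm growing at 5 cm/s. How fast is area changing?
137 cm²/s

A = lw
dA/dt = w·dl/dt + l·dw/dt = 4·3 + 25·5 = 137 cm²/s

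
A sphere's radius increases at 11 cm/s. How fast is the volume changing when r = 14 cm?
8624π cm³/s

V = (4/3)πr³
dV/dt = dV/dr · dr/dt = 4πr² · 11
At r = 14: dV/dt = 8624π cm³/s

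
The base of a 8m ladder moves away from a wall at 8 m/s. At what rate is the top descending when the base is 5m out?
40√39/39 ≈ 6.405 m/s

x² + y² = 8²
2x·dx/dt + 2y·dy/dt = 0
dy/dt = -x/y · dx/dt = -5/√39 · 8 = -40√39/39 m/s
The top is descending at 40√39/39 ≈ 6.405 m/s.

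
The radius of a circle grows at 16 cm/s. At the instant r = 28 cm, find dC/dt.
32π cm/s

C = 2πr
dC/dt = 2π · dr/dt = 2π · 16 = 32π cm/s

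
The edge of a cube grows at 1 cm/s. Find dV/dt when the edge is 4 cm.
48 cm³/s

V = s³
dV/dt = 3s² · ds/dt = 3·4²·1 = 48 cm³/s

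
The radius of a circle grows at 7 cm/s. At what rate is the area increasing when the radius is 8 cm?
112π cm²/s

A = πr²
dA/dt = 2πr · dr/dt = 2π(8)(7) = 112π cm²/s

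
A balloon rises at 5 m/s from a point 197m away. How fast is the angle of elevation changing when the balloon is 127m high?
0.017929 rad/s

tan(θ) = y/197
sec²(θ) · dθ/dt = (1/197) · dy/dt
dθ/dt = cos²(θ)/197 · 5 = 197/(197² + 127²) · 5
dθ/dt = 0.017929 rad/s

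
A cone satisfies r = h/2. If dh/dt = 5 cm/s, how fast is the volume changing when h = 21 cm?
2205π/4 cm³/s

V = (1/3)π(h/2)²h = πh³/12
dV/dt = πh²/4 · 5
At h = 21: dV/dt = 2205π/4 cm³/s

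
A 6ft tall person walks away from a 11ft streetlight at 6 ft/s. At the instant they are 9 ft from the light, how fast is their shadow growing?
36/5 ft/s

By similar triangles: 11/(x+s) = 6/s
Solving: s = 6x/5
ds/dt = 6/5 · dx/dt = 6/5 · 6 = 36/5 ft/s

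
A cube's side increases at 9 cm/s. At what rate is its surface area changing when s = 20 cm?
2160 cm²/s

A = 6s²
dA/dt = 12s · ds/dt = 12·20·9 = 2160 cm²/s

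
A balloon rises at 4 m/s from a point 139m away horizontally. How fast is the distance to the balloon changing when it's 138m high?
552√38365/38365 ≈ 2.818 m/s

z² = 139² + y²
z = √(139² + 138²) = √38365
dz/dt = y/z · dy/dt = 138/√38365 · 4 = 552√38365/38365 ≈ 2.818 m/s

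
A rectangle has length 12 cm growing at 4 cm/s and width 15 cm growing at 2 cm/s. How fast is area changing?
84 cm²/s

A = lw
dA/dt = w·dl/dt + l·dw/dt = 15·4 + 12·2 = 84 cm²/s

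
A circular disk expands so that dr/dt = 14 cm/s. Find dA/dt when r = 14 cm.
392π cm²/s

A = πr²
dA/dt = 2πr · dr/dt = 2π(14)(14) = 392π cm²/s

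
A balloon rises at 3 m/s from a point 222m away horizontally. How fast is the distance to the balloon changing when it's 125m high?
375√64909/64909 ≈ 1.472 m/s

z² = 222² + y²
z = √(222² + 125²) = √64909
dz/dt = y/z · dy/dt = 125/√64909 · 3 = 375√64909/64909 ≈ 1.472 m/s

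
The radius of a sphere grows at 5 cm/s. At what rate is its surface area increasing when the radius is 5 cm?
200π cm²/s

S = 4πr²
dS/dt = dS/dr · dr/dt = 8πr · 5
At r = 5: dS/dt = 200π cm²/s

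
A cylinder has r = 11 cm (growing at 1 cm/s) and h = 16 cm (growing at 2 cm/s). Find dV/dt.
594π cm³/s

V = πr²h
dV/dt = 2πrh·dr/dt + πr²·dh/dt
= 2π(11)(16)(1) + π(11)²(2)
= 594π cm³/s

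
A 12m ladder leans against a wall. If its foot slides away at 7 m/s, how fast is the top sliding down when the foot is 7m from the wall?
49√95/95 ≈ 5.027 m/s

x² + y² = 12²
2x·dx/dt + 2y·dy/dt = 0
dy/dt = -x/y · dx/dt = -7/√95 · 7 = -49√95/95 m/s
The top is descending at 49√95/95 ≈ 5.027 m/s.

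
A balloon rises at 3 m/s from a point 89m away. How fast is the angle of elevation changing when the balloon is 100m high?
0.014899 rad/s

tan(θ) = y/89
sec²(θ) · dθ/dt = (1/89) · dy/dt
dθ/dt = cos²(θ)/89 · 3 = 89/(89² + 100²) · 3
dθ/dt = 0.014899 rad/s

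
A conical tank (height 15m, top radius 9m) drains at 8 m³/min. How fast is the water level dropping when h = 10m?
2/(9π) ≈ 0.07074 m/min

r/h = 9/15, so r = (3/5)h
V = (1/3)πr²h = (1/3)π((3/5)h)²h = (3/25)πh³
dV/dh = (9/25)πh²
dh/dt = (dV/dt)/(dV/dh) = -8/((9/25)π·10²) = -2/(9π) m/min
The level is dropping at 2/(9π) ≈ 0.07074 m/min.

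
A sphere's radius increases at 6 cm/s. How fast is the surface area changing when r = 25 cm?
1200π cm²/s

S = 4πr²
dS/dt = dS/dr · dr/dt = 8πr · 6
At r = 25: dS/dt = 1200π cm²/s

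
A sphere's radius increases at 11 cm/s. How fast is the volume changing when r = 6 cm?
1584π cm³/s

V = (4/3)πr³
dV/dt = dV/dr · dr/dt = 4πr² · 11
At r = 6: dV/dt = 1584π cm³/s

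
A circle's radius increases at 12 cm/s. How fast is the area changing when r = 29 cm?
696π cm²/s

A = πr²
dA/dt = 2πr · dr/dt = 2π(29)(12) = 696π cm²/s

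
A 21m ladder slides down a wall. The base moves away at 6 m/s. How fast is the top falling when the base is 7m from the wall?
3√2/2 ≈ 2.121 m/s

x² + y² = 21²
2x·dx/dt + 2y·dy/dt = 0
dy/dt = -x/y · dx/dt = -7/(14√2) · 6 = -3√2/2 m/s
The top is descending at 3√2/2 ≈ 2.121 m/s.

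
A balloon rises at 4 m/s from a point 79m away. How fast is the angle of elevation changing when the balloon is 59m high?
0.032504 rad/s

tan(θ) = y/79
sec²(θ) · dθ/dt = (1/79) · dy/dt
dθ/dt = cos²(θ)/79 · 4 = 79/(79² + 59²) · 4
dθ/dt = 0.032504 rad/s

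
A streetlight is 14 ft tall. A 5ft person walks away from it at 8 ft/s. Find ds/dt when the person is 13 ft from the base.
40/9 ft/s

By similar triangles: 14/(x+s) = 5/s
Solving: s = 5x/9
ds/dt = 5/9 · dx/dt = 5/9 · 8 = 40/9 ft/s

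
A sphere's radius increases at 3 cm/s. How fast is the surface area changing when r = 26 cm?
624π cm²/s

S = 4πr²
dS/dt = dS/dr · dr/dt = 8πr · 3
At r = 26: dS/dt = 624π cm²/s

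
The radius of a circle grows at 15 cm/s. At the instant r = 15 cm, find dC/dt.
30π cm/s

C = 2πr
dC/dt = 2π · dr/dt = 2π · 15 = 30π cm/s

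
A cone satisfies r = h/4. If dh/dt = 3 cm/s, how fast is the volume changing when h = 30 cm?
675π/4 cm³/s

V = (1/3)π(h/4)²h = πh³/48
dV/dt = πh²/16 · 3
At h = 30: dV/dt = 675π/4 cm³/s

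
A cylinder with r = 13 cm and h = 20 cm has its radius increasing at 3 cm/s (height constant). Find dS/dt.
276π cm²/s

S = 2πrh + 2πr² (lateral + bases)
dS/dt = (2πh + 4πr)·dr/dt = (2π·20 + 4π·13)·3
= 276π cm²/s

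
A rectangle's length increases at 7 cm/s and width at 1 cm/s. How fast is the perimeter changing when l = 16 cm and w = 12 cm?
16 cm/s

P = 2(l + w)
dP/dt = 2(dl/dt + dw/dt) = 2(7 + 1) = 16 cm/s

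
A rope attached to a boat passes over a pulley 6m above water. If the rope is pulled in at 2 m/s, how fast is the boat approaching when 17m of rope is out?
34√253/253 ≈ 2.138 m/s

rope² = x² + 6²
x = √(17² - 6²) = √253
dx/dt = (rope/x) · d(rope)/dt = (17/√253) · (-2) = -34√253/253 m/s
The boat approaches at 34√253/253 ≈ 2.138 m/s.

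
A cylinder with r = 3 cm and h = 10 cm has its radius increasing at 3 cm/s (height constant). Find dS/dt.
96π cm²/s

S = 2πrh + 2πr² (lateral + bases)
dS/dt = (2πh + 4πr)·dr/dt = (2π·10 + 4π·3)·3
= 96π cm²/s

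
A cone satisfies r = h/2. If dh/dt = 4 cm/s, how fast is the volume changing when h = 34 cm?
1156π cm³/s

V = (1/3)π(h/2)²h = πh³/12
dV/dt = πh²/4 · 4
At h = 34: dV/dt = 1156π cm³/s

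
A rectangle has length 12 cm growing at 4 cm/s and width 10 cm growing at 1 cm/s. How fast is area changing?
52 cm²/s

A = lw
dA/dt = w·dl/dt + l·dw/dt = 10·4 + 12·1 = 52 cm²/s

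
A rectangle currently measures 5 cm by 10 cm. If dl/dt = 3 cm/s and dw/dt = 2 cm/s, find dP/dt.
10 cm/s

P = 2(l + w)
dP/dt = 2(dl/dt + dw/dt) = 2(3 + 2) = 10 cm/s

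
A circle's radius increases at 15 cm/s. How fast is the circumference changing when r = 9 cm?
30π cm/s

C = 2πr
dC/dt = 2π · dr/dt = 2π · 15 = 30π cm/s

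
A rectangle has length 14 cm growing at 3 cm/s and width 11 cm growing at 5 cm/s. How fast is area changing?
103 cm²/s

A = lw
dA/dt = w·dl/dt + l·dw/dt = 11·3 + 14·5 = 103 cm²/s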